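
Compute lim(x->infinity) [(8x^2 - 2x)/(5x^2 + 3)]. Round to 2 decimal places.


For limits at infinity with equal-degree polynomials,
we compare leading coefficients.
Numerator leading term: 8x^2
Denominator leading term: 5x^2
Divide both by x^2:
lim = (8 - 2/x) / (5 + 3/x^2)
As x -> infinity, the 1/x and 1/x^2 terms vanish:
= 8/5 = 1.60

1.60


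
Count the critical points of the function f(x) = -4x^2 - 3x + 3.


Find where f'(x) = 0:
f'(x) = -8x - 3
Set f'(x) = 0:
-8x - 3 = 0
x = 3 / (-8) = -3/8
This is a linear equation in x, so there is exactly one solution.
Number of critical points: 1

1


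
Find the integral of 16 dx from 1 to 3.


The integral of a constant k over [a, b] equals k * (b - a).
integral from 1 to 3 of 16 dx
= 16 * (3 - 1)
= 16 * 2
= 32

32


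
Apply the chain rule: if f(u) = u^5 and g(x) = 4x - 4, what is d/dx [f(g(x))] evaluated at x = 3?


Using the chain rule: (f(g(x)))' = f'(g(x)) * g'(x)
First, find g(3):
g(3) = 4 * 3 - 4 = 8
Next, f'(u) = 5u^4
And g'(x) = 4
So f'(g(3)) * g'(3)
= 5 * 8^4 * 4
= 5 * 4096 * 4
= 81920

81920


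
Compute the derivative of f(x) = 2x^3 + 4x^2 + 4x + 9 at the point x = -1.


Differentiate f(x) = 2x^3 + 4x^2 + 4x + 9 term by term:
f'(x) = 6x^2 + 8x + 4
Substitute x = -1:
f'(-1) = 6 * (-1)^2 + 8 * (-1) + 4
= 6 - 8 + 4
= 2

2


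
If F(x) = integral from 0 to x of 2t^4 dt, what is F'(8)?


By the Fundamental Theorem of Calculus (Part 1):
If F(x) = integral from 0 to x of f(t) dt, then F'(x) = f(x)
Here f(t) = 2t^4
So F'(x) = 2x^4
Evaluate at x = 8:
F'(8) = 2 * 8^4
= 2 * 4096
= 8192

8192


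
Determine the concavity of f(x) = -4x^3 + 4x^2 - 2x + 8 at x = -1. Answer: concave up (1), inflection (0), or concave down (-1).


Concavity is determined by the sign of f''(x).
f(x) = -4x^3 + 4x^2 - 2x + 8
f'(x) = -12x^2 + 8x - 2
f''(x) = -24x + 8
f''(-1) = -24 * (-1) + 8
= 24 + 8
= 32
Since f''(-1) > 0, the function is concave up (1)

1


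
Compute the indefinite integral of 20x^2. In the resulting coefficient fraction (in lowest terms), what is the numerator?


Apply the power rule for integration:
integral of ax^n dx = a/(n+1) * x^(n+1) + C
integral of 20x^2 dx
= 20/3 * x^3 + C
The coefficient in lowest terms is 20/3, and its numerator is 20

20


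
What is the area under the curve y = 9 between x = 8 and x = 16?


The area under a constant function y = 9 is a rectangle.
Width = 16 - 8 = 8
Height = 9
Area = width * height
= 8 * 9
= 72

72


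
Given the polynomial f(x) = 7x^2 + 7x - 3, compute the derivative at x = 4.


Differentiate term by term using power and sum rules:
f(x) = 7x^2 + 7x - 3
f'(x) = 14x + 7
Substitute x = 4:
f'(4) = 14 * 4 + 7
= 56 + 7
= 63

63


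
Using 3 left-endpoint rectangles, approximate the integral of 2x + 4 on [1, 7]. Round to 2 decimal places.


Left Riemann sum uses left endpoints of each subinterval.
Interval: [1, 7], n = 3
dx = (7 - 1) / 3 = 2
Left endpoints: [1, 3, 5]
f values: [6, 10, 14]
Sum = dx * (sum of f values)
= 2 * 30
= 60 = 60.00

60.00


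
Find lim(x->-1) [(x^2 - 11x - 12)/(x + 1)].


Direct substitution gives 0/0, so we factor the numerator.
Factor: (x^2 - 11x - 12) = (x + 1)(x - 12)
Cancel the common factor (x + 1):
(x^2 - 11x - 12)/(x + 1) = (x - 12)
Now substitute x = -1:
= (-1) - (12) = -13

-13


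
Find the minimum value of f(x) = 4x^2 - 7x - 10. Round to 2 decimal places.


For a quadratic f(x) = ax^2 + bx + c with a > 0, the minimum is at the vertex.
Vertex x-coordinate: x = -b/(2a)
x = -(-7) / (2 * 4)
x = 7/8
Substitute back to find the minimum value:
f(7/8) = 4 * (7/8)^2 - 7 * (7/8) - 10
= 49/16 - 49/8 - 10
= -209/16 ≈ -13.06

-13.06


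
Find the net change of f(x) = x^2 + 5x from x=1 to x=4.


Net change = f(b) - f(a)
f(x) = x^2 + 5x
Compute f(4):
f(4) = 1 * 4^2 + 5 * 4 + 0
= 16 + 20 + 0
= 36
Compute f(1):
f(1) = 1 * 1^2 + 5 * 1 + 0
= 1 + 5 + 0
= 6
Net change = 36 - 6 = 30

30


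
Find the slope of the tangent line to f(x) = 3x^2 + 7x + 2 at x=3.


The slope of the tangent line equals f'(x) at the point.
f(x) = 3x^2 + 7x + 2
f'(x) = 6x + 7
At x = 3:
f'(3) = 6 * 3 + 7
= 18 + 7
= 25

25


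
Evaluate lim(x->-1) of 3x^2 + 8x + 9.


Since polynomials are continuous, we use direct substitution.
lim(x->-1) of 3x^2 + 8x + 9
= 3 * (-1)^2 + 8 * (-1) + 9
= 3 - 8 + 9
= 4

4


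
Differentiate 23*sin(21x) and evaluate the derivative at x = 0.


Apply the chain rule to differentiate 23*sin(21x):
d/dx [23*sin(21x)]
= 23 * cos(21x) * d/dx(21x)
= 23 * 21 * cos(21x)
= 483 * cos(21x)
Evaluate at x = 0:
= 483 * cos(0)
= 483 * 1
= 483

483


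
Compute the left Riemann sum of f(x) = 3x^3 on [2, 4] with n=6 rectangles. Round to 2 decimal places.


Left Riemann sum uses left endpoints of each subinterval.
Interval: [2, 4], n = 6
dx = (4 - 2) / 6 = 1/3
Left endpoints: [2, 7/3, 8/3, 3, 10/3, 11/3]
f values: [24, 343/9, 512/9, 81, 1000/9, 1331/9]
Sum = dx * (sum of f values)
= 1/3 * 459
= 153 = 153.00

153.00


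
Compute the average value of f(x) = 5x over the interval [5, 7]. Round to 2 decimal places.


Average value = 1/(b-a) * integral from a to b of f(x) dx
First compute the integral of 5x:
F(x) = (5/2)x^2
F(7) = 5/2 * 49 + 0 * 7 = 245/2
F(5) = 5/2 * 25 + 0 * 5 = 125/2
Integral = 245/2 - 125/2 = 60
Average = 60 / (7 - 5) = 60 / 2
= 30 = 30.00

30.00


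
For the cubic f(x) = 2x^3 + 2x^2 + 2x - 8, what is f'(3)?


Differentiate f(x) = 2x^3 + 2x^2 + 2x - 8 term by term:
f'(x) = 6x^2 + 4x + 2
Substitute x = 3:
f'(3) = 6 * 3^2 + 4 * 3 + 2
= 54 + 12 + 2
= 68

68


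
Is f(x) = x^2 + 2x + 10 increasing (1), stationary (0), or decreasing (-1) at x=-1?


Compute f'(x) to determine behavior:
f'(x) = 2x + 2
f'(-1) = 2 * (-1) + 2
= -2 + 2
= 0
Since f'(-1) = 0, the function is stationary (0)

0


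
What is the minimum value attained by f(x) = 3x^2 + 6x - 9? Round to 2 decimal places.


For a quadratic f(x) = ax^2 + bx + c with a > 0, the minimum is at the vertex.
Vertex x-coordinate: x = -b/(2a)
x = -(6) / (2 * 3)
x = -6/6 = -1
Substitute back to find the minimum value:
f(-1) = 3 * (-1)^2 + 6 * (-1) - 9
= 3 - 6 - 9
= -12 = -12.00

-12.00


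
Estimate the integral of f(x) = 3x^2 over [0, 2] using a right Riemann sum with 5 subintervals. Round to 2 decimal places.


Right Riemann sum uses right endpoints of each subinterval.
Interval: [0, 2], n = 5
dx = (2 - 0) / 5 = 2/5
Right endpoints: [2/5, 4/5, 6/5, 8/5, 2]
f values: [12/25, 48/25, 108/25, 192/25, 12]
Sum = dx * (sum of f values)
= 2/5 * 132/5
= 264/25 = 10.56

10.56


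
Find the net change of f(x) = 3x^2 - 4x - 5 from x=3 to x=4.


Net change = f(b) - f(a)
f(x) = 3x^2 - 4x - 5
Compute f(4):
f(4) = 3 * 4^2 - 4 * 4 - 5
= 48 - 16 - 5
= 27
Compute f(3):
f(3) = 3 * 3^2 - 4 * 3 - 5
= 27 - 12 - 5
= 10
Net change = 27 - 10 = 17

17


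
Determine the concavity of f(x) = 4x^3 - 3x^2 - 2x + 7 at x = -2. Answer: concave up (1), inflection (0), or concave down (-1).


Concavity is determined by the sign of f''(x).
f(x) = 4x^3 - 3x^2 - 2x + 7
f'(x) = 12x^2 - 6x - 2
f''(x) = 24x - 6
f''(-2) = 24 * (-2) - 6
= -48 - 6
= -54
Since f''(-2) < 0, the function is concave down (-1)

-1


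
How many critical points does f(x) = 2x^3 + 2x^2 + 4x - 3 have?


Find where f'(x) = 0:
f(x) = 2x^3 + 2x^2 + 4x - 3
f'(x) = 6x^2 + 4x + 4
This is a quadratic in x. Use the discriminant to count real roots.
Discriminant = (4)^2 - 4 * 6 * 4
= 16 - 96
= -80
Since discriminant < 0, f'(x) = 0 has no real solutions.
Number of critical points: 0

0


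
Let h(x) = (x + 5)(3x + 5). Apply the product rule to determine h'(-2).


Let u(x) = x + 5 and v(x) = 3x + 5
u'(x) = 1
v'(x) = 3
Product rule: h'(x) = u'(x)*v(x) + u(x)*v'(x)
= 1 * (3x + 5) + (x + 5) * 3
At x = -2:
u(-2) = 1 * (-2) + 5 = 3
v(-2) = 3 * (-2) + 5 = -1
h'(-2) = 1 * (-1) + 3 * 3
= -1 + 9
= 8

8


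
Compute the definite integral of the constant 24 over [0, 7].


The integral of a constant k over [a, b] equals k * (b - a).
integral from 0 to 7 of 24 dx
= 24 * (7 - 0)
= 24 * 7
= 168

168


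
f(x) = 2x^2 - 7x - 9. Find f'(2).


Differentiate term by term using power and sum rules:
f(x) = 2x^2 - 7x - 9
f'(x) = 4x - 7
Substitute x = 2:
f'(2) = 4 * 2 - 7
= 8 - 7
= 1

1


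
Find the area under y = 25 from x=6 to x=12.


The area under a constant function y = 25 is a rectangle.
Width = 12 - 6 = 6
Height = 25
Area = width * height
= 6 * 25
= 150

150


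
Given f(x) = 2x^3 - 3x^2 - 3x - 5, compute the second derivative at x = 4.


First derivative:
f'(x) = 6x^2 - 6x - 3
Second derivative:
f''(x) = 12x - 6
Substitute x = 4:
f''(4) = 12 * 4 - 6
= 48 - 6
= 42

42


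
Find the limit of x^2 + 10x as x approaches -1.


Since polynomials are continuous, we use direct substitution.
lim(x->-1) of x^2 + 10x
= 1 * (-1)^2 + 10 * (-1) + 0
= 1 - 10 + 0
= -9

-9


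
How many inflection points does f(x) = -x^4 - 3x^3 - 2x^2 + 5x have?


Inflection points occur where f''(x) = 0 and concavity changes.
f(x) = -x^4 - 3x^3 - 2x^2 + 5x
f'(x) = -4x^3 - 9x^2 - 4x + 5
f''(x) = -12x^2 - 18x - 4
This is a quadratic in x. Use the discriminant to count real roots.
Discriminant = (-18)^2 - 4 * (-12) * (-4)
= 324 - 192
= 132
Since discriminant > 0, f''(x) = 0 has 2 distinct real solutions.
A quadratic with two distinct real roots changes sign at each root, so concavity changes at both.
Number of inflection points: 2

2


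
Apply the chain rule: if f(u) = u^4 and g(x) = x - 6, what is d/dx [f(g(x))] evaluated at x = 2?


Using the chain rule: (f(g(x)))' = f'(g(x)) * g'(x)
First, find g(2):
g(2) = 1 * 2 - 6 = -4
Next, f'(u) = 4u^3
And g'(x) = 1
So f'(g(2)) * g'(2)
= 4 * (-4)^3 * 1
= 4 * (-64) * 1
= -256

-256


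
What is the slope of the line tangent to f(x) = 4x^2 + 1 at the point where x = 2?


The slope of the tangent line equals f'(x) at the point.
f(x) = 4x^2 + 1
f'(x) = 8x
At x = 2:
f'(2) = 8 * 2 + 0
= 16 + 0
= 16

16


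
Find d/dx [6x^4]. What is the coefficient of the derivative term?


We apply the power rule: d/dx [ax^n] = a*n * x^(n-1)
d/dx [6x^4]
= 6 * 4 * x^(4-1)
= 24x^3
The coefficient is 24

24


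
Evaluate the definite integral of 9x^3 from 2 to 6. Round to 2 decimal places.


Find the antiderivative of 9x^3:
F(x) = 9/4 * x^4
Apply the Fundamental Theorem of Calculus:
F(6) - F(2)
= 9/4 * 6^4 - 9/4 * 2^4
= 9/4 * (1296 - 16)
= 9/4 * 1280
= 2880 = 2880.00

2880.00


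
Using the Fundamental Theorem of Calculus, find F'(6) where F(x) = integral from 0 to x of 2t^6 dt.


By the Fundamental Theorem of Calculus (Part 1):
If F(x) = integral from 0 to x of f(t) dt, then F'(x) = f(x)
Here f(t) = 2t^6
So F'(x) = 2x^6
Evaluate at x = 6:
F'(6) = 2 * 6^6
= 2 * 46656
= 93312

93312


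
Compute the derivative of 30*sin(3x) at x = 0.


Apply the chain rule to differentiate 30*sin(3x):
d/dx [30*sin(3x)]
= 30 * cos(3x) * d/dx(3x)
= 30 * 3 * cos(3x)
= 90 * cos(3x)
Evaluate at x = 0:
= 90 * cos(0)
= 90 * 1
= 90

90


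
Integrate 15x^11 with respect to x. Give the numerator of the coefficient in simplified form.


Apply the power rule for integration:
integral of ax^n dx = a/(n+1) * x^(n+1) + C
integral of 15x^11 dx
= 15/12 * x^12 + C
= 5/4 * x^12 + C
The coefficient in lowest terms is 5/4, and its numerator is 5

5


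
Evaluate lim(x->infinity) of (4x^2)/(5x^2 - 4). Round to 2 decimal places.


For limits at infinity with equal-degree polynomials,
we compare leading coefficients.
Numerator leading term: 4x^2
Denominator leading term: 5x^2
Divide both by x^2:
lim = (4) / (5 - 4/x^2)
As x -> infinity, the 1/x and 1/x^2 terms vanish:
= 4/5 = 0.80

0.80


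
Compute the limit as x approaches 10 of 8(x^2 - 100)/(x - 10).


Direct substitution gives 0/0, so we factor the numerator.
Factor: 8(x^2 - 100) = 8 * (x - 10)(x + 10)
Cancel the common factor (x - 10):
8(x^2 - 100)/(x - 10) = 8 * (x + 10)
Now substitute x = 10:
= 8 * (10 + 10) = 160

160


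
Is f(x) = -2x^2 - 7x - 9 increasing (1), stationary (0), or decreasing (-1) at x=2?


Compute f'(x) to determine behavior:
f'(x) = -4x - 7
f'(2) = -4 * 2 - 7
= -8 - 7
= -15
Since f'(2) < 0, the function is decreasing (-1)

-1


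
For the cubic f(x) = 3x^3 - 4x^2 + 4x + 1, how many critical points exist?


Find where f'(x) = 0:
f(x) = 3x^3 - 4x^2 + 4x + 1
f'(x) = 9x^2 - 8x + 4
This is a quadratic in x. Use the discriminant to count real roots.
Discriminant = (-8)^2 - 4 * 9 * 4
= 64 - 144
= -80
Since discriminant < 0, f'(x) = 0 has no real solutions.
Number of critical points: 0

0


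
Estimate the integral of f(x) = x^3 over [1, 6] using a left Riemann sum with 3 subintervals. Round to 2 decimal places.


Left Riemann sum uses left endpoints of each subinterval.
Interval: [1, 6], n = 3
dx = (6 - 1) / 3 = 5/3
Left endpoints: [1, 8/3, 13/3]
f values: [1, 512/27, 2197/27]
Sum = dx * (sum of f values)
= 5/3 * 304/3
= 1520/9 ≈ 168.89

168.89


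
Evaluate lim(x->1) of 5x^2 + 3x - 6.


Since polynomials are continuous, we use direct substitution.
lim(x->1) of 5x^2 + 3x - 6
= 5 * 1^2 + 3 * 1 - 6
= 5 + 3 - 6
= 2

2


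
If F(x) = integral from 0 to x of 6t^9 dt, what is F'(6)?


By the Fundamental Theorem of Calculus (Part 1):
If F(x) = integral from 0 to x of f(t) dt, then F'(x) = f(x)
Here f(t) = 6t^9
So F'(x) = 6x^9
Evaluate at x = 6:
F'(6) = 6 * 6^9
= 6 * 10077696
= 60466176

60466176


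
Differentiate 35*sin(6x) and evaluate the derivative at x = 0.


Apply the chain rule to differentiate 35*sin(6x):
d/dx [35*sin(6x)]
= 35 * cos(6x) * d/dx(6x)
= 35 * 6 * cos(6x)
= 210 * cos(6x)
Evaluate at x = 0:
= 210 * cos(0)
= 210 * 1
= 210

210


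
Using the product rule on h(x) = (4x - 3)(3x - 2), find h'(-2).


Let u(x) = 4x - 3 and v(x) = 3x - 2
u'(x) = 4
v'(x) = 3
Product rule: h'(x) = u'(x)*v(x) + u(x)*v'(x)
= 4 * (3x - 2) + (4x - 3) * 3
At x = -2:
u(-2) = 4 * (-2) - 3 = -11
v(-2) = 3 * (-2) - 2 = -8
h'(-2) = 4 * (-8) + (-11) * 3
= -32 - 33
= -65

-65


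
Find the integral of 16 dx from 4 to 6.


The integral of a constant k over [a, b] equals k * (b - a).
integral from 4 to 6 of 16 dx
= 16 * (6 - 4)
= 16 * 2
= 32

32


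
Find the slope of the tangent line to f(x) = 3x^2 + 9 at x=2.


The slope of the tangent line equals f'(x) at the point.
f(x) = 3x^2 + 9
f'(x) = 6x
At x = 2:
f'(2) = 6 * 2 + 0
= 12 + 0
= 12

12


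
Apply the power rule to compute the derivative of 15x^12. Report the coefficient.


We apply the power rule: d/dx [ax^n] = a*n * x^(n-1)
d/dx [15x^12]
= 15 * 12 * x^(12-1)
= 180x^11
The coefficient is 180

180


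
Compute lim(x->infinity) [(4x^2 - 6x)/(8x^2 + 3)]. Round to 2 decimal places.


For limits at infinity with equal-degree polynomials,
we compare leading coefficients.
Numerator leading term: 4x^2
Denominator leading term: 8x^2
Divide both by x^2:
lim = (4 - 6/x) / (8 + 3/x^2)
As x -> infinity, the 1/x and 1/x^2 terms vanish:
= 4/8 = 1/2 = 0.50

0.50


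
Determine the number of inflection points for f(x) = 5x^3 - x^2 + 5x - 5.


Inflection points occur where f''(x) = 0 and concavity changes.
f(x) = 5x^3 - x^2 + 5x - 5
f'(x) = 15x^2 - 2x + 5
f''(x) = 30x - 2
Set f''(x) = 0:
30x - 2 = 0
x = 2 / 30 = 1/15
Since f''(x) is linear (degree 1), it changes sign at this point.
Therefore there is exactly 1 inflection point.

1


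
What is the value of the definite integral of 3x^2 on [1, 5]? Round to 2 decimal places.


Find the antiderivative of 3x^2:
F(x) = 3/3 * x^3
Apply the Fundamental Theorem of Calculus:
F(5) - F(1)
= 3/3 * 5^3 - 3/3 * 1^3
= 3/3 * (125 - 1)
= 3/3 * 124
= 124 = 124.00

124.00


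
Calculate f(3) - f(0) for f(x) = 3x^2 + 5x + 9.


Net change = f(b) - f(a)
f(x) = 3x^2 + 5x + 9
Compute f(3):
f(3) = 3 * 3^2 + 5 * 3 + 9
= 27 + 15 + 9
= 51
Compute f(0):
f(0) = 3 * 0^2 + 5 * 0 + 9
= 0 + 0 + 9
= 9
Net change = 51 - 9 = 42

42


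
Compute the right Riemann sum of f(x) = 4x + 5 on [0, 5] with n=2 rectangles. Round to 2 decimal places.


Right Riemann sum uses right endpoints of each subinterval.
Interval: [0, 5], n = 2
dx = (5 - 0) / 2 = 5/2
Right endpoints: [5/2, 5]
f values: [15, 25]
Sum = dx * (sum of f values)
= 5/2 * 40
= 100 = 100.00

100.00


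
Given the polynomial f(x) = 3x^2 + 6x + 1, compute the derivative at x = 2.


Differentiate term by term using power and sum rules:
f(x) = 3x^2 + 6x + 1
f'(x) = 6x + 6
Substitute x = 2:
f'(2) = 6 * 2 + 6
= 12 + 6
= 18

18


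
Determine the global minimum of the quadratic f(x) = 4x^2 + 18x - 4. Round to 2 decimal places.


For a quadratic f(x) = ax^2 + bx + c with a > 0, the minimum is at the vertex.
Vertex x-coordinate: x = -b/(2a)
x = -(18) / (2 * 4)
x = -18/8 = -9/4
Substitute back to find the minimum value:
f(-9/4) = 4 * (-9/4)^2 + 18 * (-9/4) - 4
= 81/4 - 81/2 - 4
= -97/4 = -24.25

-24.25


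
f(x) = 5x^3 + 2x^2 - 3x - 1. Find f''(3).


First derivative:
f'(x) = 15x^2 + 4x - 3
Second derivative:
f''(x) = 30x + 4
Substitute x = 3:
f''(3) = 30 * 3 + 4
= 90 + 4
= 94

94


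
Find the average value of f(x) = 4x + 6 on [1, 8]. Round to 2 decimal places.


Average value = 1/(b-a) * integral from a to b of f(x) dx
First compute the integral of 4x + 6:
F(x) = 2x^2 + 6x
F(8) = 2 * 64 + 6 * 8 = 176
F(1) = 2 * 1 + 6 * 1 = 8
Integral = 176 - 8 = 168
Average = 168 / (8 - 1) = 168 / 7
= 24 = 24.00

24.00


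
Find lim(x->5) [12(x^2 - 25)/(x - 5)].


Direct substitution gives 0/0, so we factor the numerator.
Factor: 12(x^2 - 25) = 12 * (x - 5)(x + 5)
Cancel the common factor (x - 5):
12(x^2 - 25)/(x - 5) = 12 * (x + 5)
Now substitute x = 5:
= 12 * (5 + 5) = 120

120


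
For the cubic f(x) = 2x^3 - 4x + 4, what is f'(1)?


Differentiate f(x) = 2x^3 - 4x + 4 term by term:
f'(x) = 6x^2 - 4
Substitute x = 1:
f'(1) = 6 * 1^2 + 0 * 1 - 4
= 6 + 0 - 4
= 2

2


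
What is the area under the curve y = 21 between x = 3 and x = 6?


The area under a constant function y = 21 is a rectangle.
Width = 6 - 3 = 3
Height = 21
Area = width * height
= 3 * 21
= 63

63


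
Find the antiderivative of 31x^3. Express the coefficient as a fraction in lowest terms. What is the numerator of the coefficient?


Apply the power rule for integration:
integral of ax^n dx = a/(n+1) * x^(n+1) + C
integral of 31x^3 dx
= 31/4 * x^4 + C
The coefficient in lowest terms is 31/4, and its numerator is 31

31


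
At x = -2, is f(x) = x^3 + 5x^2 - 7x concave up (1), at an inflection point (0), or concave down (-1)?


Concavity is determined by the sign of f''(x).
f(x) = x^3 + 5x^2 - 7x
f'(x) = 3x^2 + 10x - 7
f''(x) = 6x + 10
f''(-2) = 6 * (-2) + 10
= -12 + 10
= -2
Since f''(-2) < 0, the function is concave down (-1)

-1


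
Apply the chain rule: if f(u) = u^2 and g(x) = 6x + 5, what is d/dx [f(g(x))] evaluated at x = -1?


Using the chain rule: (f(g(x)))' = f'(g(x)) * g'(x)
First, find g(-1):
g(-1) = 6 * (-1) + 5 = -1
Next, f'(u) = 2u
And g'(x) = 6
So f'(g(-1)) * g'(-1)
= 2 * (-1) * 6
= -12

-12


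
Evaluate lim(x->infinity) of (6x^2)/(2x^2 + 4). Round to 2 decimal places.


For limits at infinity with equal-degree polynomials,
we compare leading coefficients.
Numerator leading term: 6x^2
Denominator leading term: 2x^2
Divide both by x^2:
lim = (6) / (2 + 4/x^2)
As x -> infinity, the 1/x and 1/x^2 terms vanish:
= 6/2 = 3 = 3.00

3.00


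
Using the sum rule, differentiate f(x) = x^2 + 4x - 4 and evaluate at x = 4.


Differentiate term by term using power and sum rules:
f(x) = x^2 + 4x - 4
f'(x) = 2x + 4
Substitute x = 4:
f'(4) = 2 * 4 + 4
= 8 + 4
= 12

12


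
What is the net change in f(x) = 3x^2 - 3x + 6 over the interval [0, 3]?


Net change = f(b) - f(a)
f(x) = 3x^2 - 3x + 6
Compute f(3):
f(3) = 3 * 3^2 - 3 * 3 + 6
= 27 - 9 + 6
= 24
Compute f(0):
f(0) = 3 * 0^2 - 3 * 0 + 6
= 0 + 0 + 6
= 6
Net change = 24 - 6 = 18

18


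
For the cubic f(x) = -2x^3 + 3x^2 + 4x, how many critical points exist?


Find where f'(x) = 0:
f(x) = -2x^3 + 3x^2 + 4x
f'(x) = -6x^2 + 6x + 4
This is a quadratic in x. Use the discriminant to count real roots.
Discriminant = (6)^2 - 4 * (-6) * 4
= 36 - (-96)
= 132
Since discriminant > 0, f'(x) = 0 has 2 real solutions.
Number of critical points: 2

2


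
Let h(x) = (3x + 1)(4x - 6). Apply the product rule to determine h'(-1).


Let u(x) = 3x + 1 and v(x) = 4x - 6
u'(x) = 3
v'(x) = 4
Product rule: h'(x) = u'(x)*v(x) + u(x)*v'(x)
= 3 * (4x - 6) + (3x + 1) * 4
At x = -1:
u(-1) = 3 * (-1) + 1 = -2
v(-1) = 4 * (-1) - 6 = -10
h'(-1) = 3 * (-10) + (-2) * 4
= -30 - 8
= -38

-38


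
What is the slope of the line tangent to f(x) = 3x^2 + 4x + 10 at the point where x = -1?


The slope of the tangent line equals f'(x) at the point.
f(x) = 3x^2 + 4x + 10
f'(x) = 6x + 4
At x = -1:
f'(-1) = 6 * (-1) + 4
= -6 + 4
= -2

-2


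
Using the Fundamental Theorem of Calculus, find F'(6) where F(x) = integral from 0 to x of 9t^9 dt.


By the Fundamental Theorem of Calculus (Part 1):
If F(x) = integral from 0 to x of f(t) dt, then F'(x) = f(x)
Here f(t) = 9t^9
So F'(x) = 9x^9
Evaluate at x = 6:
F'(6) = 9 * 6^9
= 9 * 10077696
= 90699264

90699264


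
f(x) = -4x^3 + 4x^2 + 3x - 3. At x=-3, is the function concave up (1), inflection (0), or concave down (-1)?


Concavity is determined by the sign of f''(x).
f(x) = -4x^3 + 4x^2 + 3x - 3
f'(x) = -12x^2 + 8x + 3
f''(x) = -24x + 8
f''(-3) = -24 * (-3) + 8
= 72 + 8
= 80
Since f''(-3) > 0, the function is concave up (1)

1


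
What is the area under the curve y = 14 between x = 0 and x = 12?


The area under a constant function y = 14 is a rectangle.
Width = 12 - 0 = 12
Height = 14
Area = width * height
= 12 * 14
= 168

168


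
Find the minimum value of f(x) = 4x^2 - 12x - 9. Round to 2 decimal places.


For a quadratic f(x) = ax^2 + bx + c with a > 0, the minimum is at the vertex.
Vertex x-coordinate: x = -b/(2a)
x = -(-12) / (2 * 4)
x = 12/8 = 3/2
Substitute back to find the minimum value:
f(3/2) = 4 * (3/2)^2 - 12 * (3/2) - 9
= 9 - 18 - 9
= -18 = -18.00

-18.00


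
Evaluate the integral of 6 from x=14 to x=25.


The integral of a constant k over [a, b] equals k * (b - a).
integral from 14 to 25 of 6 dx
= 6 * (25 - 14)
= 6 * 11
= 66

66


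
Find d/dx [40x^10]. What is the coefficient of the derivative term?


We apply the power rule: d/dx [ax^n] = a*n * x^(n-1)
d/dx [40x^10]
= 40 * 10 * x^(10-1)
= 400x^9
The coefficient is 400

400


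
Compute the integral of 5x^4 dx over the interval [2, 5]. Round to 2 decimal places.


Find the antiderivative of 5x^4:
F(x) = 5/5 * x^5
Apply the Fundamental Theorem of Calculus:
F(5) - F(2)
= 5/5 * 5^5 - 5/5 * 2^5
= 5/5 * (3125 - 32)
= 5/5 * 3093
= 3093 = 3093.00

3093.00


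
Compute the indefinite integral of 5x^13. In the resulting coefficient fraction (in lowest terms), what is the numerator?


Apply the power rule for integration:
integral of ax^n dx = a/(n+1) * x^(n+1) + C
integral of 5x^13 dx
= 5/14 * x^14 + C
The coefficient in lowest terms is 5/14, and its numerator is 5

5


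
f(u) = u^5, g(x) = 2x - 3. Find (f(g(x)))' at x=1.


Using the chain rule: (f(g(x)))' = f'(g(x)) * g'(x)
First, find g(1):
g(1) = 2 * 1 - 3 = -1
Next, f'(u) = 5u^4
And g'(x) = 2
So f'(g(1)) * g'(1)
= 5 * (-1)^4 * 2
= 5 * 1 * 2
= 10

10


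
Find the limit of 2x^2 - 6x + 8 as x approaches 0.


Since polynomials are continuous, we use direct substitution.
lim(x->0) of 2x^2 - 6x + 8
= 2 * 0^2 - 6 * 0 + 8
= 0 + 0 + 8
= 8

8


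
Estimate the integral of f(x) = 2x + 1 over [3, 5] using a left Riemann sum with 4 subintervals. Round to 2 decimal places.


Left Riemann sum uses left endpoints of each subinterval.
Interval: [3, 5], n = 4
dx = (5 - 3) / 4 = 1/2
Left endpoints: [3, 7/2, 4, 9/2]
f values: [7, 8, 9, 10]
Sum = dx * (sum of f values)
= 1/2 * 34
= 17 = 17.00

17.00


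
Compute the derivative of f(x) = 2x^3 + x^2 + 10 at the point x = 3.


Differentiate f(x) = 2x^3 + x^2 + 10 term by term:
f'(x) = 6x^2 + 2x
Substitute x = 3:
f'(3) = 6 * 3^2 + 2 * 3 + 0
= 54 + 6 + 0
= 60

60


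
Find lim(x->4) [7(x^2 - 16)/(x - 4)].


Direct substitution gives 0/0, so we factor the numerator.
Factor: 7(x^2 - 16) = 7 * (x - 4)(x + 4)
Cancel the common factor (x - 4):
7(x^2 - 16)/(x - 4) = 7 * (x + 4)
Now substitute x = 4:
= 7 * (4 + 4) = 56

56


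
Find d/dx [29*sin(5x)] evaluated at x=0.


Apply the chain rule to differentiate 29*sin(5x):
d/dx [29*sin(5x)]
= 29 * cos(5x) * d/dx(5x)
= 29 * 5 * cos(5x)
= 145 * cos(5x)
Evaluate at x = 0:
= 145 * cos(0)
= 145 * 1
= 145

145


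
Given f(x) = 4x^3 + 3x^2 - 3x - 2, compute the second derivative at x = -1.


First derivative:
f'(x) = 12x^2 + 6x - 3
Second derivative:
f''(x) = 24x + 6
Substitute x = -1:
f''(-1) = 24 * (-1) + 6
= -24 + 6
= -18

-18


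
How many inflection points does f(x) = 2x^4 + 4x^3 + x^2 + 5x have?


Inflection points occur where f''(x) = 0 and concavity changes.
f(x) = 2x^4 + 4x^3 + x^2 + 5x
f'(x) = 8x^3 + 12x^2 + 2x + 5
f''(x) = 24x^2 + 24x + 2
This is a quadratic in x. Use the discriminant to count real roots.
Discriminant = (24)^2 - 4 * 24 * 2
= 576 - 192
= 384
Since discriminant > 0, f''(x) = 0 has 2 distinct real solutions.
A quadratic with two distinct real roots changes sign at each root, so concavity changes at both.
Number of inflection points: 2

2


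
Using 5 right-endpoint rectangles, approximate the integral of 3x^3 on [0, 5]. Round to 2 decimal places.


Right Riemann sum uses right endpoints of each subinterval.
Interval: [0, 5], n = 5
dx = (5 - 0) / 5 = 1
Right endpoints: [1, 2, 3, 4, 5]
f values: [3, 24, 81, 192, 375]
Sum = dx * (sum of f values)
= 1 * 675
= 675 = 675.00

675.00


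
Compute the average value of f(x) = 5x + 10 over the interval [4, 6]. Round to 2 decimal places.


Average value = 1/(b-a) * integral from a to b of f(x) dx
First compute the integral of 5x + 10:
F(x) = (5/2)x^2 + 10x
F(6) = 5/2 * 36 + 10 * 6 = 150
F(4) = 5/2 * 16 + 10 * 4 = 80
Integral = 150 - 80 = 70
Average = 70 / (6 - 4) = 70 / 2
= 35 = 35.00

35.00


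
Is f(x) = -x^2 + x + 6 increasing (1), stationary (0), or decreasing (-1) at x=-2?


Compute f'(x) to determine behavior:
f'(x) = -2x + 1
f'(-2) = -2 * (-2) + 1
= 4 + 1
= 5
Since f'(-2) > 0, the function is increasing (1)

1


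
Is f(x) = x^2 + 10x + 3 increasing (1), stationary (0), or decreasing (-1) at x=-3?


Compute f'(x) to determine behavior:
f'(x) = 2x + 10
f'(-3) = 2 * (-3) + 10
= -6 + 10
= 4
Since f'(-3) > 0, the function is increasing (1)

1


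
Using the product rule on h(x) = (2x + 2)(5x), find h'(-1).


Let u(x) = 2x + 2 and v(x) = 5x
u'(x) = 2
v'(x) = 5
Product rule: h'(x) = u'(x)*v(x) + u(x)*v'(x)
= 2 * (5x) + (2x + 2) * 5
At x = -1:
u(-1) = 2 * (-1) + 2 = 0
v(-1) = 5 * (-1) + 0 = -5
h'(-1) = 2 * (-5) + 0 * 5
= -10 + 0
= -10

-10


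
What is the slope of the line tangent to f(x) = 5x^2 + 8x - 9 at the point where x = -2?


The slope of the tangent line equals f'(x) at the point.
f(x) = 5x^2 + 8x - 9
f'(x) = 10x + 8
At x = -2:
f'(-2) = 10 * (-2) + 8
= -20 + 8
= -12

-12


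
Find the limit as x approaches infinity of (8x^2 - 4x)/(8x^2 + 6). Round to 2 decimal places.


For limits at infinity with equal-degree polynomials,
we compare leading coefficients.
Numerator leading term: 8x^2
Denominator leading term: 8x^2
Divide both by x^2:
lim = (8 - 4/x) / (8 + 6/x^2)
As x -> infinity, the 1/x and 1/x^2 terms vanish:
= 8/8 = 1 = 1.00

1.00


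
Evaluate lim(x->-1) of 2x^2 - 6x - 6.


Since polynomials are continuous, we use direct substitution.
lim(x->-1) of 2x^2 - 6x - 6
= 2 * (-1)^2 - 6 * (-1) - 6
= 2 + 6 - 6
= 2

2


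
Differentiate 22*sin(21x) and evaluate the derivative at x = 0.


Apply the chain rule to differentiate 22*sin(21x):
d/dx [22*sin(21x)]
= 22 * cos(21x) * d/dx(21x)
= 22 * 21 * cos(21x)
= 462 * cos(21x)
Evaluate at x = 0:
= 462 * cos(0)
= 462 * 1
= 462

462


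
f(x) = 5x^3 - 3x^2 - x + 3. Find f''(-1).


First derivative:
f'(x) = 15x^2 - 6x - 1
Second derivative:
f''(x) = 30x - 6
Substitute x = -1:
f''(-1) = 30 * (-1) - 6
= -30 - 6
= -36

-36


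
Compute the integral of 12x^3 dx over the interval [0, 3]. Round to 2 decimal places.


Find the antiderivative of 12x^3:
F(x) = 12/4 * x^4
Apply the Fundamental Theorem of Calculus:
F(3) - F(0)
= 12/4 * 3^4 - 12/4 * 0^4
= 12/4 * (81 - 0)
= 12/4 * 81
= 243 = 243.00

243.00


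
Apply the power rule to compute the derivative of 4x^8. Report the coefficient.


We apply the power rule: d/dx [ax^n] = a*n * x^(n-1)
d/dx [4x^8]
= 4 * 8 * x^(8-1)
= 32x^7
The coefficient is 32

32


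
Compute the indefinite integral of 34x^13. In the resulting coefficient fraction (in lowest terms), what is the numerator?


Apply the power rule for integration:
integral of ax^n dx = a/(n+1) * x^(n+1) + C
integral of 34x^13 dx
= 34/14 * x^14 + C
= 17/7 * x^14 + C
The coefficient in lowest terms is 17/7, and its numerator is 17

17


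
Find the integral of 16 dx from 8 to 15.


The integral of a constant k over [a, b] equals k * (b - a).
integral from 8 to 15 of 16 dx
= 16 * (15 - 8)
= 16 * 7
= 112

112


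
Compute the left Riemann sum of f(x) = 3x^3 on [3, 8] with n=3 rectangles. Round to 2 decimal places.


Left Riemann sum uses left endpoints of each subinterval.
Interval: [3, 8], n = 3
dx = (8 - 3) / 3 = 5/3
Left endpoints: [3, 14/3, 19/3]
f values: [81, 2744/9, 6859/9]
Sum = dx * (sum of f values)
= 5/3 * 1148
= 5740/3 ≈ 1913.33

1913.33


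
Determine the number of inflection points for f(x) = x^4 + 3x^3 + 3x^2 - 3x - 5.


Inflection points occur where f''(x) = 0 and concavity changes.
f(x) = x^4 + 3x^3 + 3x^2 - 3x - 5
f'(x) = 4x^3 + 9x^2 + 6x - 3
f''(x) = 12x^2 + 18x + 6
This is a quadratic in x. Use the discriminant to count real roots.
Discriminant = (18)^2 - 4 * 12 * 6
= 324 - 288
= 36
Since discriminant > 0, f''(x) = 0 has 2 distinct real solutions.
A quadratic with two distinct real roots changes sign at each root, so concavity changes at both.
Number of inflection points: 2

2


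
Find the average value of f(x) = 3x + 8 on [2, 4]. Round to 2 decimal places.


Average value = 1/(b-a) * integral from a to b of f(x) dx
First compute the integral of 3x + 8:
F(x) = (3/2)x^2 + 8x
F(4) = 3/2 * 16 + 8 * 4 = 56
F(2) = 3/2 * 4 + 8 * 2 = 22
Integral = 56 - 22 = 34
Average = 34 / (4 - 2) = 34 / 2
= 17 = 17.00

17.00


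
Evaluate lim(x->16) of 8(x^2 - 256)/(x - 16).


Direct substitution gives 0/0, so we factor the numerator.
Factor: 8(x^2 - 256) = 8 * (x - 16)(x + 16)
Cancel the common factor (x - 16):
8(x^2 - 256)/(x - 16) = 8 * (x + 16)
Now substitute x = 16:
= 8 * (16 + 16) = 256

256


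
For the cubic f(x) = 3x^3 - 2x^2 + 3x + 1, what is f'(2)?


Differentiate f(x) = 3x^3 - 2x^2 + 3x + 1 term by term:
f'(x) = 9x^2 - 4x + 3
Substitute x = 2:
f'(2) = 9 * 2^2 - 4 * 2 + 3
= 36 - 8 + 3
= 31

31


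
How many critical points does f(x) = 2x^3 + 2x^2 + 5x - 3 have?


Find where f'(x) = 0:
f(x) = 2x^3 + 2x^2 + 5x - 3
f'(x) = 6x^2 + 4x + 5
This is a quadratic in x. Use the discriminant to count real roots.
Discriminant = (4)^2 - 4 * 6 * 5
= 16 - 120
= -104
Since discriminant < 0, f'(x) = 0 has no real solutions.
Number of critical points: 0

0


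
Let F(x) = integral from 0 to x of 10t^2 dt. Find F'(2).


By the Fundamental Theorem of Calculus (Part 1):
If F(x) = integral from 0 to x of f(t) dt, then F'(x) = f(x)
Here f(t) = 10t^2
So F'(x) = 10x^2
Evaluate at x = 2:
F'(2) = 10 * 2^2
= 10 * 4
= 40

40


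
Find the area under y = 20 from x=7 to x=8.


The area under a constant function y = 20 is a rectangle.
Width = 8 - 7 = 1
Height = 20
Area = width * height
= 1 * 20
= 20

20


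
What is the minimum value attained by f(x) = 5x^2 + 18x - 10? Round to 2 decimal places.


For a quadratic f(x) = ax^2 + bx + c with a > 0, the minimum is at the vertex.
Vertex x-coordinate: x = -b/(2a)
x = -(18) / (2 * 5)
x = -18/10 = -9/5
Substitute back to find the minimum value:
f(-9/5) = 5 * (-9/5)^2 + 18 * (-9/5) - 10
= 81/5 - 162/5 - 10
= -131/5 = -26.20

-26.20


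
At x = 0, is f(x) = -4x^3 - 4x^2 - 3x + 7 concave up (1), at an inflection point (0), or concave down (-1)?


Concavity is determined by the sign of f''(x).
f(x) = -4x^3 - 4x^2 - 3x + 7
f'(x) = -12x^2 - 8x - 3
f''(x) = -24x - 8
f''(0) = -24 * 0 - 8
= 0 - 8
= -8
Since f''(0) < 0, the function is concave down (-1)

-1


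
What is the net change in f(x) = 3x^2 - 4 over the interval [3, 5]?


Net change = f(b) - f(a)
f(x) = 3x^2 - 4
Compute f(5):
f(5) = 3 * 5^2 + 0 * 5 - 4
= 75 + 0 - 4
= 71
Compute f(3):
f(3) = 3 * 3^2 + 0 * 3 - 4
= 27 + 0 - 4
= 23
Net change = 71 - 23 = 48

48


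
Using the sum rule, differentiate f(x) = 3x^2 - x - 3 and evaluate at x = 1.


Differentiate term by term using power and sum rules:
f(x) = 3x^2 - x - 3
f'(x) = 6x - 1
Substitute x = 1:
f'(1) = 6 * 1 - 1
= 6 - 1
= 5

5


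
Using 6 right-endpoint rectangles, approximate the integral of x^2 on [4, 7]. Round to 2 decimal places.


Right Riemann sum uses right endpoints of each subinterval.
Interval: [4, 7], n = 6
dx = (7 - 4) / 6 = 1/2
Right endpoints: [9/2, 5, 11/2, 6, 13/2, 7]
f values: [81/4, 25, 121/4, 36, 169/4, 49]
Sum = dx * (sum of f values)
= 1/2 * 811/4
= 811/8 ≈ 101.38

101.38


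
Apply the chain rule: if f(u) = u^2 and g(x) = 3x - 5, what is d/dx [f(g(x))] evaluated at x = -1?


Using the chain rule: (f(g(x)))' = f'(g(x)) * g'(x)
First, find g(-1):
g(-1) = 3 * (-1) - 5 = -8
Next, f'(u) = 2u
And g'(x) = 3
So f'(g(-1)) * g'(-1)
= 2 * (-8) * 3
= -48

-48


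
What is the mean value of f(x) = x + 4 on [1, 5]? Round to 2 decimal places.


Average value = 1/(b-a) * integral from a to b of f(x) dx
First compute the integral of x + 4:
F(x) = (1/2)x^2 + 4x
F(5) = 1/2 * 25 + 4 * 5 = 65/2
F(1) = 1/2 * 1 + 4 * 1 = 9/2
Integral = 65/2 - 9/2 = 28
Average = 28 / (5 - 1) = 28 / 4
= 7 = 7.00

7.00


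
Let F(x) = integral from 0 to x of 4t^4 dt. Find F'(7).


By the Fundamental Theorem of Calculus (Part 1):
If F(x) = integral from 0 to x of f(t) dt, then F'(x) = f(x)
Here f(t) = 4t^4
So F'(x) = 4x^4
Evaluate at x = 7:
F'(7) = 4 * 7^4
= 4 * 2401
= 9604

9604


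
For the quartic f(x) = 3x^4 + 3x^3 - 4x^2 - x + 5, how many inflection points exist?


Inflection points occur where f''(x) = 0 and concavity changes.
f(x) = 3x^4 + 3x^3 - 4x^2 - x + 5
f'(x) = 12x^3 + 9x^2 - 8x - 1
f''(x) = 36x^2 + 18x - 8
This is a quadratic in x. Use the discriminant to count real roots.
Discriminant = (18)^2 - 4 * 36 * (-8)
= 324 - (-1152)
= 1476
Since discriminant > 0, f''(x) = 0 has 2 distinct real solutions.
A quadratic with two distinct real roots changes sign at each root, so concavity changes at both.
Number of inflection points: 2

2


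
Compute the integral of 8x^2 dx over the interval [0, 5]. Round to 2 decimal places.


Find the antiderivative of 8x^2:
F(x) = 8/3 * x^3
Apply the Fundamental Theorem of Calculus:
F(5) - F(0)
= 8/3 * 5^3 - 8/3 * 0^3
= 8/3 * (125 - 0)
= 8/3 * 125
= 1000/3 ≈ 333.33

333.33


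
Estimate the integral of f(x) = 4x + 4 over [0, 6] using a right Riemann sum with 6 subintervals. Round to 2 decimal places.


Right Riemann sum uses right endpoints of each subinterval.
Interval: [0, 6], n = 6
dx = (6 - 0) / 6 = 1
Right endpoints: [1, 2, 3, 4, 5, 6]
f values: [8, 12, 16, 20, 24, 28]
Sum = dx * (sum of f values)
= 1 * 108
= 108 = 108.00

108.00


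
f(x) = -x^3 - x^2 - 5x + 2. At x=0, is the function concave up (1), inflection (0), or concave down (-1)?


Concavity is determined by the sign of f''(x).
f(x) = -x^3 - x^2 - 5x + 2
f'(x) = -3x^2 - 2x - 5
f''(x) = -6x - 2
f''(0) = -6 * 0 - 2
= 0 - 2
= -2
Since f''(0) < 0, the function is concave down (-1)

-1


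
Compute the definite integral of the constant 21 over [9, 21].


The integral of a constant k over [a, b] equals k * (b - a).
integral from 9 to 21 of 21 dx
= 21 * (21 - 9)
= 21 * 12
= 252

252


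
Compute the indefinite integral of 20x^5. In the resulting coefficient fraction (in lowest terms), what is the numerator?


Apply the power rule for integration:
integral of ax^n dx = a/(n+1) * x^(n+1) + C
integral of 20x^5 dx
= 20/6 * x^6 + C
= 10/3 * x^6 + C
The coefficient in lowest terms is 10/3, and its numerator is 10

10


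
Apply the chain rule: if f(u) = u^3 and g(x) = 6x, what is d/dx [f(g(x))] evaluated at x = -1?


Using the chain rule: (f(g(x)))' = f'(g(x)) * g'(x)
First, find g(-1):
g(-1) = 6 * (-1) + 0 = -6
Next, f'(u) = 3u^2
And g'(x) = 6
So f'(g(-1)) * g'(-1)
= 3 * (-6)^2 * 6
= 3 * 36 * 6
= 648

648


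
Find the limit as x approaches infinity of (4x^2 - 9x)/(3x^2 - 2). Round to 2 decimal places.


For limits at infinity with equal-degree polynomials,
we compare leading coefficients.
Numerator leading term: 4x^2
Denominator leading term: 3x^2
Divide both by x^2:
lim = (4 - 9/x) / (3 - 2/x^2)
As x -> infinity, the 1/x and 1/x^2 terms vanish:
= 4/3 ≈ 1.33

1.33


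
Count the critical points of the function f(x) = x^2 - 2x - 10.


Find where f'(x) = 0:
f'(x) = 2x - 2
Set f'(x) = 0:
2x - 2 = 0
x = 2 / 2 = 1
This is a linear equation in x, so there is exactly one solution.
Number of critical points: 1

1


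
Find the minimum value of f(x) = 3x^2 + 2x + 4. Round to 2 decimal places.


For a quadratic f(x) = ax^2 + bx + c with a > 0, the minimum is at the vertex.
Vertex x-coordinate: x = -b/(2a)
x = -(2) / (2 * 3)
x = -2/6 = -1/3
Substitute back to find the minimum value:
f(-1/3) = 3 * (-1/3)^2 + 2 * (-1/3) + 4
= 1/3 - 2/3 + 4
= 11/3 ≈ 3.67

3.67


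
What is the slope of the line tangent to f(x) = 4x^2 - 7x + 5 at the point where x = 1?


The slope of the tangent line equals f'(x) at the point.
f(x) = 4x^2 - 7x + 5
f'(x) = 8x - 7
At x = 1:
f'(1) = 8 * 1 - 7
= 8 - 7
= 1

1


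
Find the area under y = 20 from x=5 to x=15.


The area under a constant function y = 20 is a rectangle.
Width = 15 - 5 = 10
Height = 20
Area = width * height
= 10 * 20
= 200

200


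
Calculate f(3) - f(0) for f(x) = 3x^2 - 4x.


Net change = f(b) - f(a)
f(x) = 3x^2 - 4x
Compute f(3):
f(3) = 3 * 3^2 - 4 * 3 + 0
= 27 - 12 + 0
= 15
Compute f(0):
f(0) = 3 * 0^2 - 4 * 0 + 0
= 0 + 0 + 0
= 0
Net change = 15 - 0 = 15

15


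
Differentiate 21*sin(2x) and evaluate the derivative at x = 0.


Apply the chain rule to differentiate 21*sin(2x):
d/dx [21*sin(2x)]
= 21 * cos(2x) * d/dx(2x)
= 21 * 2 * cos(2x)
= 42 * cos(2x)
Evaluate at x = 0:
= 42 * cos(0)
= 42 * 1
= 42

42


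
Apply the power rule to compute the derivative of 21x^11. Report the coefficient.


We apply the power rule: d/dx [ax^n] = a*n * x^(n-1)
d/dx [21x^11]
= 21 * 11 * x^(11-1)
= 231x^10
The coefficient is 231

231


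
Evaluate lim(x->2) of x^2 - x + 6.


Since polynomials are continuous, we use direct substitution.
lim(x->2) of x^2 - x + 6
= 1 * 2^2 - 1 * 2 + 6
= 4 - 2 + 6
= 8

8


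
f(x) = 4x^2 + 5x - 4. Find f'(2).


Differentiate term by term using power and sum rules:
f(x) = 4x^2 + 5x - 4
f'(x) = 8x + 5
Substitute x = 2:
f'(2) = 8 * 2 + 5
= 16 + 5
= 21

21


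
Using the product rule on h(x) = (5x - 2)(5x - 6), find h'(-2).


Let u(x) = 5x - 2 and v(x) = 5x - 6
u'(x) = 5
v'(x) = 5
Product rule: h'(x) = u'(x)*v(x) + u(x)*v'(x)
= 5 * (5x - 6) + (5x - 2) * 5
At x = -2:
u(-2) = 5 * (-2) - 2 = -12
v(-2) = 5 * (-2) - 6 = -16
h'(-2) = 5 * (-16) + (-12) * 5
= -80 - 60
= -140

-140


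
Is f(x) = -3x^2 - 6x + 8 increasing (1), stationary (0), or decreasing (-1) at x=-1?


Compute f'(x) to determine behavior:
f'(x) = -6x - 6
f'(-1) = -6 * (-1) - 6
= 6 - 6
= 0
Since f'(-1) = 0, the function is stationary (0)

0


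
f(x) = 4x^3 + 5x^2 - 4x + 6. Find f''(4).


First derivative:
f'(x) = 12x^2 + 10x - 4
Second derivative:
f''(x) = 24x + 10
Substitute x = 4:
f''(4) = 24 * 4 + 10
= 96 + 10
= 106

106


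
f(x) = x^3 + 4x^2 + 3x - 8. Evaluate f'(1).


Differentiate f(x) = x^3 + 4x^2 + 3x - 8 term by term:
f'(x) = 3x^2 + 8x + 3
Substitute x = 1:
f'(1) = 3 * 1^2 + 8 * 1 + 3
= 3 + 8 + 3
= 14

14
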